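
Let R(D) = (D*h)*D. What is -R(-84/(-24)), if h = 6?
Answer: -147/2 ≈ -73.500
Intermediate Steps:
R(D) = 6*D**2 (R(D) = (D*6)*D = (6*D)*D = 6*D**2)
-R(-84/(-24)) = -6*(-84/(-24))**2 = -6*(-84*(-1/24))**2 = -6*(7/2)**2 = -6*49/4 = -1*147/2 = -147/2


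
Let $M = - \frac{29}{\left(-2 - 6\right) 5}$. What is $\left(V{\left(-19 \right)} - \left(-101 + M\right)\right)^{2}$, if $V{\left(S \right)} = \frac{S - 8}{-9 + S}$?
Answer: $\frac{803552409}{78400} \approx 10249.0$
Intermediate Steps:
$M = \frac{29}{40}$ ($M = - \frac{29}{\left(-8\right) 5} = - \frac{29}{-40} = \left(-29\right) \left(- \frac{1}{40}\right) = \frac{29}{40} \approx 0.725$)
$V{\left(S \right)} = \frac{-8 + S}{-9 + S}$
$\left(V{\left(-19 \right)} - \left(-101 + M\right)\right)^{2} = \left(\frac{-8 - 19}{-9 - 19} + \left(101 - \frac{29}{40}\right)\right)^{2} = \left(\frac{1}{-28} \left(-27\right) + \left(101 - \frac{29}{40}\right)\right)^{2} = \left(\left(- \frac{1}{28}\right) \left(-27\right) + \frac{4011}{40}\right)^{2} = \left(\frac{27}{28} + \frac{4011}{40}\right)^{2} = \left(\frac{28347}{280}\right)^{2} = \frac{803552409}{78400}$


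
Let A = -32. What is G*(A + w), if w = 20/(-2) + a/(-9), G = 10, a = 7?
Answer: -3850/9 ≈ -427.78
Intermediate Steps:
w = -97/9 (w = 20/(-2) + 7/(-9) = 20*(-½) + 7*(-⅑) = -10 - 7/9 = -97/9 ≈ -10.778)
G*(A + w) = 10*(-32 - 97/9) = 10*(-385/9) = -3850/9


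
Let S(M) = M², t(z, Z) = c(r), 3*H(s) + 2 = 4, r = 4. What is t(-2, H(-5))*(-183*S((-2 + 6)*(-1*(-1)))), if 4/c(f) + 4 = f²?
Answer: -976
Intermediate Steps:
H(s) = ⅔ (H(s) = -⅔ + (⅓)*4 = -⅔ + 4/3 = ⅔)
c(f) = 4/(-4 + f²)
t(z, Z) = ⅓ (t(z, Z) = 4/(-4 + 4²) = 4/(-4 + 16) = 4/12 = 4*(1/12) = ⅓)
t(-2, H(-5))*(-183*S((-2 + 6)*(-1*(-1)))) = (-183*(-2 + 6)²)/3 = (-183*(4*1)²)/3 = (-183*4²)/3 = (-183*16)/3 = (⅓)*(-2928) = -976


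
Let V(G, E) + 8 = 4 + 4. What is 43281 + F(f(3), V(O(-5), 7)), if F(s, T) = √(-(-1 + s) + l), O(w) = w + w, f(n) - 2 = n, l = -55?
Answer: 43281 + I*√59 ≈ 43281.0 + 7.6811*I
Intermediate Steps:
f(n) = 2 + n
O(w) = 2*w
V(G, E) = 0 (V(G, E) = -8 + (4 + 4) = -8 + 8 = 0)
F(s, T) = √(-54 - s) (F(s, T) = √(-(-1 + s) - 55) = √((1 - s) - 55) = √(-54 - s))
43281 + F(f(3), V(O(-5), 7)) = 43281 + √(-54 - (2 + 3)) = 43281 + √(-54 - 1*5) = 43281 + √(-54 - 5) = 43281 + √(-59) = 43281 + I*√59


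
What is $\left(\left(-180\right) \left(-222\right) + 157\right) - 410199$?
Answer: $-370082$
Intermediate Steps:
$\left(\left(-180\right) \left(-222\right) + 157\right) - 410199 = \left(39960 + 157\right) - 410199 = 40117 - 410199 = -370082$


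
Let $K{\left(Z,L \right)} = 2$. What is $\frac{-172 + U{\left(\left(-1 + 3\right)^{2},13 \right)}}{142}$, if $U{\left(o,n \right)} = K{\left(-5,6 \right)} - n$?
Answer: $- \frac{183}{142} \approx -1.2887$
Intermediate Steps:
$U{\left(o,n \right)} = 2 - n$
$\frac{-172 + U{\left(\left(-1 + 3\right)^{2},13 \right)}}{142} = \frac{-172 + \left(2 - 13\right)}{142} = \left(-172 + \left(2 - 13\right)\right) \frac{1}{142} = \left(-172 - 11\right) \frac{1}{142} = \left(-183\right) \frac{1}{142} = - \frac{183}{142}$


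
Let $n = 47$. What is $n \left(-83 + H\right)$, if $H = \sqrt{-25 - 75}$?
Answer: $-3901 + 470 i \approx -3901.0 + 470.0 i$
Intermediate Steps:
$H = 10 i$ ($H = \sqrt{-100} = 10 i \approx 10.0 i$)
$n \left(-83 + H\right) = 47 \left(-83 + 10 i\right) = -3901 + 470 i$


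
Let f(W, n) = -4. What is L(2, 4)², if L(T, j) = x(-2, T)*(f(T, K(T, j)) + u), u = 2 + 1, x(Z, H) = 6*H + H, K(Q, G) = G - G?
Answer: 196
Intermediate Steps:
K(Q, G) = 0
x(Z, H) = 7*H
u = 3
L(T, j) = -7*T (L(T, j) = (7*T)*(-4 + 3) = (7*T)*(-1) = -7*T)
L(2, 4)² = (-7*2)² = (-14)² = 196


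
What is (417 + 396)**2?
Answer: 660969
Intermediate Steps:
(417 + 396)**2 = 813**2 = 660969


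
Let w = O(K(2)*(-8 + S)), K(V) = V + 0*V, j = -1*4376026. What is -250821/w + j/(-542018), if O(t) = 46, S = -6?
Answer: -2951047817/542018 ≈ -5444.6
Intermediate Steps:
j = -4376026
K(V) = V (K(V) = V + 0 = V)
w = 46
-250821/w + j/(-542018) = -250821/46 - 4376026/(-542018) = -250821*1/46 - 4376026*(-1/542018) = -250821/46 + 95131/11783 = -2951047817/542018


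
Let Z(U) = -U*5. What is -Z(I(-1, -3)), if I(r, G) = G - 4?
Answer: -35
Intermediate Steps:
I(r, G) = -4 + G
Z(U) = -5*U
-Z(I(-1, -3)) = -(-5)*(-4 - 3) = -(-5)*(-7) = -1*35 = -35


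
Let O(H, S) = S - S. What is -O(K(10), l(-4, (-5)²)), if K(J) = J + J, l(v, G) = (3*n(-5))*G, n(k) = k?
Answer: 0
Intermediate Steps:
l(v, G) = -15*G (l(v, G) = (3*(-5))*G = -15*G)
K(J) = 2*J
O(H, S) = 0
-O(K(10), l(-4, (-5)²)) = -1*0 = 0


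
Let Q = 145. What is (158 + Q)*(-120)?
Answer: -36360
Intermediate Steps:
(158 + Q)*(-120) = (158 + 145)*(-120) = 303*(-120) = -36360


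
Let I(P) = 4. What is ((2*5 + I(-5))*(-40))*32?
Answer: -17920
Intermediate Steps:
((2*5 + I(-5))*(-40))*32 = ((2*5 + 4)*(-40))*32 = ((10 + 4)*(-40))*32 = (14*(-40))*32 = -560*32 = -17920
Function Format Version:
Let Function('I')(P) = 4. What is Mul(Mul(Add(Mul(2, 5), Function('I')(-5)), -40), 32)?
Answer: -17920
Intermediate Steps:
Mul(Mul(Add(Mul(2, 5), Function('I')(-5)), -40), 32) = Mul(Mul(Add(Mul(2, 5), 4), -40), 32) = Mul(Mul(Add(10, 4), -40), 32) = Mul(Mul(14, -40), 32) = Mul(-560, 32) = -17920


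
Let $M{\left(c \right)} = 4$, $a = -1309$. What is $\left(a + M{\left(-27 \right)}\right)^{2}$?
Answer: $1703025$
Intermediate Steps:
$\left(a + M{\left(-27 \right)}\right)^{2} = \left(-1309 + 4\right)^{2} = \left(-1305\right)^{2} = 1703025$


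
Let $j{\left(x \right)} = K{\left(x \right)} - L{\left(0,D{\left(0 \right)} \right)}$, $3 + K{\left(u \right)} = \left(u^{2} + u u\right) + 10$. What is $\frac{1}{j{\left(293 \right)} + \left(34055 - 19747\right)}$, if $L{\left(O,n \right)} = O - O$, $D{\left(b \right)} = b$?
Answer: $\frac{1}{186013} \approx 5.376 \cdot 10^{-6}$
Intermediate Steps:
$K{\left(u \right)} = 7 + 2 u^{2}$ ($K{\left(u \right)} = -3 + \left(\left(u^{2} + u u\right) + 10\right) = -3 + \left(\left(u^{2} + u^{2}\right) + 10\right) = -3 + \left(2 u^{2} + 10\right) = -3 + \left(10 + 2 u^{2}\right) = 7 + 2 u^{2}$)
$L{\left(O,n \right)} = 0$
$j{\left(x \right)} = 7 + 2 x^{2}$ ($j{\left(x \right)} = \left(7 + 2 x^{2}\right) - 0 = \left(7 + 2 x^{2}\right) + 0 = 7 + 2 x^{2}$)
$\frac{1}{j{\left(293 \right)} + \left(34055 - 19747\right)} = \frac{1}{\left(7 + 2 \cdot 293^{2}\right) + \left(34055 - 19747\right)} = \frac{1}{\left(7 + 2 \cdot 85849\right) + 14308} = \frac{1}{\left(7 + 171698\right) + 14308} = \frac{1}{171705 + 14308} = \frac{1}{186013}$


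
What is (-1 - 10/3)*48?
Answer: -208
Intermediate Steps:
(-1 - 10/3)*48 = -13/3*48 = -208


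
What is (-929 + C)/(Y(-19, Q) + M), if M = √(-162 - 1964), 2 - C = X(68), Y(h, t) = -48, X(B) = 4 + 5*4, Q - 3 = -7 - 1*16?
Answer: 22824/2215 + 951*I*√2126/4430 ≈ 10.304 + 9.8983*I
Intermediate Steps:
Q = -20 (Q = 3 + (-7 - 1*16) = 3 + (-7 - 16) = 3 - 23 = -20)
X(B) = 24 (X(B) = 4 + 20 = 24)
C = -22 (C = 2 - 1*24 = 2 - 24 = -22)
M = I*√2126 (M = √(-2126) = I*√2126 ≈ 46.109*I)
(-929 + C)/(Y(-19, Q) + M) = (-929 - 22)/(-48 + I*√2126) = -951/(-48 + I*√2126)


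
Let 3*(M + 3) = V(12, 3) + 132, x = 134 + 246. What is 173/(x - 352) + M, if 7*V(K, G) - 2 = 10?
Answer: 191/4 ≈ 47.750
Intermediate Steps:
x = 380
V(K, G) = 12/7 (V(K, G) = 2/7 + (⅐)*10 = 2/7 + 10/7 = 12/7)
M = 291/7 (M = -3 + (12/7 + 132)/3 = -3 + (⅓)*(936/7) = -3 + 312/7 = 291/7 ≈ 41.571)
173/(x - 352) + M = 173/(380 - 352) + 291/7 = 173/28 + 291/7 = 191/4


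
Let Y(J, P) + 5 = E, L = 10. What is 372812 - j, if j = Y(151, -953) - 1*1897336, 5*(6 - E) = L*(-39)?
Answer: 2270069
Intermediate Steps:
E = 84 (E = 6 - 2*(-39) = 6 - 1/5*(-390) = 6 + 78 = 84)
Y(J, P) = 79 (Y(J, P) = -5 + 84 = 79)
j = -1897257 (j = 79 - 1*1897336 = 79 - 1897336 = -1897257)
372812 - j = 372812 - 1*(-1897257) = 372812 + 1897257 = 2270069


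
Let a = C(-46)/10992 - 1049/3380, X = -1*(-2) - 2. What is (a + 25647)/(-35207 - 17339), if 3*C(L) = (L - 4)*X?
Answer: -86685811/177605480 ≈ -0.48808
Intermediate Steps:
X = 0 (X = 2 - 2 = 0)
C(L) = 0 (C(L) = ((L - 4)*0)/3 = ((-4 + L)*0)/3 = (⅓)*0 = 0)
a = -1049/3380 (a = 0/10992 - 1049/3380 = 0*(1/10992) - 1049*1/3380 = 0 - 1049/3380 = -1049/3380 ≈ -0.31036)
(a + 25647)/(-35207 - 17339) = (-1049/3380 + 25647)/(-35207 - 17339) = (86685811/3380)/(-52546) = (86685811/3380)*(-1/52546) = -86685811/177605480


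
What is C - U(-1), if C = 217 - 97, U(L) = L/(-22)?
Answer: 2639/22 ≈ 119.95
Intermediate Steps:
U(L) = -L/22 (U(L) = L*(-1/22) = -L/22)
C = 120
C - U(-1) = 120 - (-1)*(-1)/22 = 120 - 1*1/22 = 120 - 1/22 = 2639/22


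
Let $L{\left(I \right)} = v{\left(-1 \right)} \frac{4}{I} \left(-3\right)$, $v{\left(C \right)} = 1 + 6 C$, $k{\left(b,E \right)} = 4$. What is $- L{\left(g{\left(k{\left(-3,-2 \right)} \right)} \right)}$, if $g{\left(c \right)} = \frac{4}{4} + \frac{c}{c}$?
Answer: $-30$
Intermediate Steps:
$g{\left(c \right)} = 2$ ($g{\left(c \right)} = 4 \cdot \frac{1}{4} + 1 = 1 + 1 = 2$)
$L{\left(I \right)} = \frac{60}{I}$ ($L{\left(I \right)} = \left(1 + 6 \left(-1\right)\right) \frac{4}{I} \left(-3\right) = \left(1 - 6\right) \frac{4}{I} \left(-3\right) = - 5 \frac{4}{I} \left(-3\right) = - \frac{20}{I} \left(-3\right) = \frac{60}{I}$)
$- L{\left(g{\left(k{\left(-3,-2 \right)} \right)} \right)} = - \frac{60}{2} = \left(-1\right) 30 = -30$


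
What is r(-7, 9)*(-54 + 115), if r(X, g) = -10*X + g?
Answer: 4819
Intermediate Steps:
r(X, g) = g - 10*X
r(-7, 9)*(-54 + 115) = (9 - 10*(-7))*(-54 + 115) = (9 + 70)*61 = 79*61 = 4819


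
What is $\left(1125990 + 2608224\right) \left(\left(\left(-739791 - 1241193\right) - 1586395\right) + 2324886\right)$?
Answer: $-4639734755502$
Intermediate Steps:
$\left(1125990 + 2608224\right) \left(\left(\left(-739791 - 1241193\right) - 1586395\right) + 2324886\right) = 3734214 \left(\left(-1980984 - 1586395\right) + 2324886\right) = 3734214 \left(-3567379 + 2324886\right) = 3734214 \left(-1242493\right) = -4639734755502$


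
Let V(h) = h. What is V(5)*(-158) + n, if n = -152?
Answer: -942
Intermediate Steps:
V(5)*(-158) + n = 5*(-158) - 152 = -790 - 152 = -942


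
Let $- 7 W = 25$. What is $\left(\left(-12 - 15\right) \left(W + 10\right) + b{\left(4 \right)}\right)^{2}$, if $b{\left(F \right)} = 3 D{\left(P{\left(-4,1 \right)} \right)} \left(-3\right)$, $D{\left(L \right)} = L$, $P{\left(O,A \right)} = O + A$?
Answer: $\frac{1052676}{49} \approx 21483.0$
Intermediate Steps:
$P{\left(O,A \right)} = A + O$
$W = - \frac{25}{7}$ ($W = \left(- \frac{1}{7}\right) 25 = - \frac{25}{7} \approx -3.5714$)
$b{\left(F \right)} = 27$ ($b{\left(F \right)} = 3 \left(1 - 4\right) \left(-3\right) = 3 \left(-3\right) \left(-3\right) = \left(-9\right) \left(-3\right) = 27$)
$\left(\left(-12 - 15\right) \left(W + 10\right) + b{\left(4 \right)}\right)^{2} = \left(\left(-12 - 15\right) \left(- \frac{25}{7} + 10\right) + 27\right)^{2} = \left(\left(-27\right) \frac{45}{7} + 27\right)^{2} = \left(- \frac{1215}{7} + 27\right)^{2} = \left(- \frac{1026}{7}\right)^{2} = \frac{1052676}{49}$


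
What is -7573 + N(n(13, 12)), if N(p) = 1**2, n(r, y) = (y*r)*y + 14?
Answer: -7572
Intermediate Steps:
n(r, y) = 14 + r*y**2 (n(r, y) = (r*y)*y + 14 = r*y**2 + 14 = 14 + r*y**2)
N(p) = 1
-7573 + N(n(13, 12)) = -7573 + 1 = -7572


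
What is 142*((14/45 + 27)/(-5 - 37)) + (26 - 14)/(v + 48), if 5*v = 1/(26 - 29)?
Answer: -62569121/679455 ≈ -92.087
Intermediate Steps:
v = -1/15 (v = 1/(5*(26 - 29)) = (⅕)/(-3) = (⅕)*(-⅓) = -1/15 ≈ -0.066667)
142*((14/45 + 27)/(-5 - 37)) + (26 - 14)/(v + 48) = 142*((14/45 + 27)/(-5 - 37)) + (26 - 14)/(-1/15 + 48) = 142*((14*(1/45) + 27)/(-42)) + 12/(719/15) = 142*((14/45 + 27)*(-1/42)) + 12*(15/719) = 142*((1229/45)*(-1/42)) + 180/719 = 142*(-1229/1890) + 180/719 = -87259/945 + 180/719 = -62569121/679455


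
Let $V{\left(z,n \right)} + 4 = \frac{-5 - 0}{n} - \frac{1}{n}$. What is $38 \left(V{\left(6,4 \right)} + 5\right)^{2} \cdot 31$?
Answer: $\frac{589}{2} \approx 294.5$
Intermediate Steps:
$V{\left(z,n \right)} = -4 - \frac{6}{n}$ ($V{\left(z,n \right)} = -4 + \left(\frac{-5 - 0}{n} - \frac{1}{n}\right) = -4 + \left(\frac{-5 + 0}{n} - \frac{1}{n}\right) = -4 - \frac{6}{n}$)
$38 \left(V{\left(6,4 \right)} + 5\right)^{2} \cdot 31 = 38 \left(\left(-4 - \frac{6}{4}\right) + 5\right)^{2} \cdot 31 = 38 \left(\left(-4 - \frac{3}{2}\right) + 5\right)^{2} \cdot 31 = 38 \left(- \frac{11}{2} + 5\right)^{2} \cdot 31 = 38 \left(- \frac{1}{2}\right)^{2} \cdot 31 = 38 \cdot \frac{1}{4} \cdot 31 = \frac{19}{2} \cdot 31 = \frac{589}{2}$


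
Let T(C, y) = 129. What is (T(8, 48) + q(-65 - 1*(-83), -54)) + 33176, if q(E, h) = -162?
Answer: 33143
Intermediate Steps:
(T(8, 48) + q(-65 - 1*(-83), -54)) + 33176 = (129 - 162) + 33176 = -33 + 33176 = 33143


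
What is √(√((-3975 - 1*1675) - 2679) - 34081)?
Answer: √(-34081 + I*√8329) ≈ 0.247 + 184.61*I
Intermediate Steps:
√(√((-3975 - 1*1675) - 2679) - 34081) = √(√((-3975 - 1675) - 2679) - 34081) = √(√(-5650 - 2679) - 34081) = √(√(-8329) - 34081) = √(I*√8329 - 34081) = √(-34081 + I*√8329)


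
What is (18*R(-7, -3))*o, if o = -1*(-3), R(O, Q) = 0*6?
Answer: 0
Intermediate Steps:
R(O, Q) = 0
o = 3
(18*R(-7, -3))*o = (18*0)*3 = 0*3 = 0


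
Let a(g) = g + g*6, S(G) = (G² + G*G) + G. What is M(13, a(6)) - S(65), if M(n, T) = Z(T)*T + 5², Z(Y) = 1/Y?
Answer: -8489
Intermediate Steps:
Z(Y) = 1/Y
S(G) = G + 2*G² (S(G) = (G² + G²) + G = 2*G² + G = G + 2*G²)
a(g) = 7*g (a(g) = g + 6*g = 7*g)
M(n, T) = 26 (M(n, T) = T/T + 5² = 1 + 25 = 26)
M(13, a(6)) - S(65) = 26 - 65*(1 + 2*65) = 26 - 65*(1 + 130) = 26 - 65*131 = 26 - 1*8515 = 26 - 8515 = -8489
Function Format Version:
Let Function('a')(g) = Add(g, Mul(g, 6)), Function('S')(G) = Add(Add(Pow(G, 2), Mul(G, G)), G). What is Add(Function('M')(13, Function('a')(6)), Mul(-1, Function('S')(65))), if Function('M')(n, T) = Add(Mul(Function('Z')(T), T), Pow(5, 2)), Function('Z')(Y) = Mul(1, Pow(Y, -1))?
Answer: -8489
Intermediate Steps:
Function('Z')(Y) = Pow(Y, -1)
Function('S')(G) = Add(G, Mul(2, Pow(G, 2))) (Function('S')(G) = Add(Add(Pow(G, 2), Pow(G, 2)), G) = Add(Mul(2, Pow(G, 2)), G) = Add(G, Mul(2, Pow(G, 2))))
Function('a')(g) = Mul(7, g) (Function('a')(g) = Add(g, Mul(6, g)) = Mul(7, g))
Function('M')(n, T) = 26 (Function('M')(n, T) = Add(Mul(Pow(T, -1), T), Pow(5, 2)) = Add(1, 25) = 26)
Add(Function('M')(13, Function('a')(6)), Mul(-1, Function('S')(65))) = Add(26, Mul(-1, Mul(65, Add(1, Mul(2, 65))))) = Add(26, Mul(-1, Mul(65, Add(1, 130)))) = Add(26, Mul(-1, Mul(65, 131))) = Add(26, Mul(-1, 8515)) = Add(26, -8515) = -8489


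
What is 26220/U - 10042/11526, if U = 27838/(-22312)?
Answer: -1685806861459/80215197 ≈ -21016.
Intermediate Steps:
U = -13919/11156 (U = 27838*(-1/22312) = -13919/11156 ≈ -1.2477)
26220/U - 10042/11526 = 26220/(-13919/11156) - 10042/11526 = 26220*(-11156/13919) - 10042*1/11526 = -292510320/13919 - 5021/5763 = -1685806861459/80215197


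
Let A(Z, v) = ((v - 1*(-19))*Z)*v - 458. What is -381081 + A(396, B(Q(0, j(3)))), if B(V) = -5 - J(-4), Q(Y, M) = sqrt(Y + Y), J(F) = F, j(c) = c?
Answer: -388667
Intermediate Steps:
Q(Y, M) = sqrt(2)*sqrt(Y) (Q(Y, M) = sqrt(2*Y) = sqrt(2)*sqrt(Y))
B(V) = -1 (B(V) = -5 - 1*(-4) = -5 + 4 = -1)
A(Z, v) = -458 + Z*v*(19 + v) (A(Z, v) = ((v + 19)*Z)*v - 458 = ((19 + v)*Z)*v - 458 = (Z*(19 + v))*v - 458 = Z*v*(19 + v) - 458 = -458 + Z*v*(19 + v))
-381081 + A(396, B(Q(0, j(3)))) = -381081 + (-458 + 396*(-1)**2 + 19*396*(-1)) = -381081 + (-458 + 396*1 - 7524) = -381081 + (-458 + 396 - 7524) = -381081 - 7586 = -388667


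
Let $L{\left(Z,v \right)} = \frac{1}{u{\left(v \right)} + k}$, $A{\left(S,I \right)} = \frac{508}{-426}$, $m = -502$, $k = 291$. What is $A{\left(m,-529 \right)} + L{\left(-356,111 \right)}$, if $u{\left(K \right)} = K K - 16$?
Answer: $- \frac{3199171}{2682948} \approx -1.1924$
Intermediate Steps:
$u{\left(K \right)} = -16 + K^{2}$ ($u{\left(K \right)} = K^{2} - 16 = -16 + K^{2}$)
$A{\left(S,I \right)} = - \frac{254}{213}$ ($A{\left(S,I \right)} = 508 \left(- \frac{1}{426}\right) = - \frac{254}{213}$)
$L{\left(Z,v \right)} = \frac{1}{275 + v^{2}}$ ($L{\left(Z,v \right)} = \frac{1}{\left(-16 + v^{2}\right) + 291} = \frac{1}{275 + v^{2}}$)
$A{\left(m,-529 \right)} + L{\left(-356,111 \right)} = - \frac{254}{213} + \frac{1}{275 + 111^{2}} = - \frac{254}{213} + \frac{1}{275 + 12321} = - \frac{254}{213} + \frac{1}{12596} = - \frac{3199171}{2682948}$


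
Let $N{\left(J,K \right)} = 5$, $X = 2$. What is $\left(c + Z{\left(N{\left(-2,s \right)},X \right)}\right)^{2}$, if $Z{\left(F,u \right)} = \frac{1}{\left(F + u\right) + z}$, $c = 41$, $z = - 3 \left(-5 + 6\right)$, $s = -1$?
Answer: $\frac{27225}{16} \approx 1701.6$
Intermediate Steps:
$z = -3$ ($z = \left(-3\right) 1 = -3$)
$Z{\left(F,u \right)} = \frac{1}{-3 + F + u}$ ($Z{\left(F,u \right)} = \frac{1}{\left(F + u\right) - 3} = \frac{1}{-3 + F + u}$)
$\left(c + Z{\left(N{\left(-2,s \right)},X \right)}\right)^{2} = \left(41 + \frac{1}{-3 + 5 + 2}\right)^{2} = \left(41 + \frac{1}{4}\right)^{2} = \left(\frac{165}{4}\right)^{2} = \frac{27225}{16}$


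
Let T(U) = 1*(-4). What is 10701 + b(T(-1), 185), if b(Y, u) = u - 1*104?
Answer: 10782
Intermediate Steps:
T(U) = -4
b(Y, u) = -104 + u (b(Y, u) = u - 104 = -104 + u)
10701 + b(T(-1), 185) = 10701 + (-104 + 185) = 10701 + 81 = 10782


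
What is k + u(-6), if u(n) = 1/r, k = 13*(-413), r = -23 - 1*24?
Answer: -252344/47 ≈ -5369.0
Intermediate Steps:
r = -47 (r = -23 - 24 = -47)
k = -5369
u(n) = -1/47 (u(n) = 1/(-47) = -1/47)
k + u(-6) = -5369 - 1/47 = -252344/47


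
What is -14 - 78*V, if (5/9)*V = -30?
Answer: 4198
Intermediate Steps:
V = -54 (V = (9/5)*(-30) = -54)
-14 - 78*V = -14 - 78*(-54) = -14 + 4212 = 4198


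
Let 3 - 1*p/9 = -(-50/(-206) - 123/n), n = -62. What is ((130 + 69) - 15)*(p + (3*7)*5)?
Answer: 89324916/3193 ≈ 27975.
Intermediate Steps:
p = 300393/6386 (p = 27 - (-9)*(-50/(-206) - 123/(-62)) = 27 - (-9)*(-50*(-1/206) - 123*(-1/62)) = 27 - (-9)*(25/103 + 123/62) = 27 - (-9)*14219/6386 = 27 - 9*(-14219/6386) = 27 + 127971/6386 = 300393/6386 ≈ 47.039)
((130 + 69) - 15)*(p + (3*7)*5) = ((130 + 69) - 15)*(300393/6386 + (3*7)*5) = (199 - 15)*(300393/6386 + 21*5) = 184*(300393/6386 + 105) = 184*(970923/6386) = 89324916/3193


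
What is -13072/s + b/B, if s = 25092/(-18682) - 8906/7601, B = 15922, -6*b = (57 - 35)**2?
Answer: 5541592767483971/1066095874059 ≈ 5198.0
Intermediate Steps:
b = -242/3 (b = -(57 - 35)**2/6 = -1/6*22**2 = -1/6*484 = -242/3 ≈ -80.667)
s = -178553092/71000941 (s = 25092*(-1/18682) - 8906*1/7601 = -12546/9341 - 8906/7601 = -178553092/71000941 ≈ -2.5148)
-13072/s + b/B = -13072/(-178553092/71000941) - 242/3/15922 = -13072*(-71000941/178553092) - 242/3*1/15922 = 232031075188/44638273 - 121/23883 = 5541592767483971/1066095874059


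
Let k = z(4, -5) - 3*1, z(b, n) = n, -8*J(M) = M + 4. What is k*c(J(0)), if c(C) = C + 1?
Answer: -4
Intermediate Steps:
J(M) = -½ - M/8 (J(M) = -(M + 4)/8 = -(4 + M)/8 = -½ - M/8)
k = -8 (k = -5 - 3*1 = -5 - 3 = -8)
c(C) = 1 + C
k*c(J(0)) = -8*(1 + (-½ - ⅛*0)) = -8*(1 + (-½ + 0)) = -8*(1 - ½) = -8*½ = -4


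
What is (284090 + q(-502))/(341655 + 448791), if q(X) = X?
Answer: 141794/395223 ≈ 0.35877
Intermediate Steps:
(284090 + q(-502))/(341655 + 448791) = (284090 - 502)/(341655 + 448791) = 283588/790446 = 283588*(1/790446) = 141794/395223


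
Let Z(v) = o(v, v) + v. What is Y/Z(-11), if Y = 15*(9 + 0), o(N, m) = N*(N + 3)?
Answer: 135/77 ≈ 1.7532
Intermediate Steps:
o(N, m) = N*(3 + N)
Y = 135 (Y = 15*9 = 135)
Z(v) = v + v*(3 + v) (Z(v) = v*(3 + v) + v = v + v*(3 + v))
Y/Z(-11) = 135/((-11*(4 - 11))) = 135/((-11*(-7))) = 135/77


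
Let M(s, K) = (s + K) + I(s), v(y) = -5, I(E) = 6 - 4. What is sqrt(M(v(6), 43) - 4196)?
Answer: 2*I*sqrt(1039) ≈ 64.467*I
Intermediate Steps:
I(E) = 2
M(s, K) = 2 + K + s (M(s, K) = (s + K) + 2 = (K + s) + 2 = 2 + K + s)
sqrt(M(v(6), 43) - 4196) = sqrt((2 + 43 - 5) - 4196) = sqrt(40 - 4196) = sqrt(-4156) = 2*I*sqrt(1039)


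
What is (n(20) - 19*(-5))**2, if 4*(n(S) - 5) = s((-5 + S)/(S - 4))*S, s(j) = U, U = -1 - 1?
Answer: 8100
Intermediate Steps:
U = -2
s(j) = -2
n(S) = 5 - S/2 (n(S) = 5 + (-2*S)/4 = 5 - S/2)
(n(20) - 19*(-5))**2 = ((5 - 1/2*20) - 19*(-5))**2 = ((5 - 10) + 95)**2 = (-5 + 95)**2 = 90**2 = 8100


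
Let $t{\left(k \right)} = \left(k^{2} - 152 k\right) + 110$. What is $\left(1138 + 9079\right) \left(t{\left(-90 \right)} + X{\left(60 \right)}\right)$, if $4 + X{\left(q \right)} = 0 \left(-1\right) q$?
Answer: $223609262$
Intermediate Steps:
$t{\left(k \right)} = 110 + k^{2} - 152 k$
$X{\left(q \right)} = -4$ ($X{\left(q \right)} = -4 + 0 \left(-1\right) q = -4 + 0 q = -4 + 0 = -4$)
$\left(1138 + 9079\right) \left(t{\left(-90 \right)} + X{\left(60 \right)}\right) = \left(1138 + 9079\right) \left(\left(110 + \left(-90\right)^{2} - -13680\right) - 4\right) = 10217 \left(\left(110 + 8100 + 13680\right) - 4\right) = 10217 \left(21890 - 4\right) = 10217 \cdot 21886 = 223609262$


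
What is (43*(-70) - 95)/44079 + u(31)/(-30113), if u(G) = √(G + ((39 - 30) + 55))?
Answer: -1035/14693 - √95/30113 ≈ -0.070765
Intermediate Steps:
u(G) = √(64 + G) (u(G) = √(G + (9 + 55)) = √(G + 64) = √(64 + G))
(43*(-70) - 95)/44079 + u(31)/(-30113) = (43*(-70) - 95)/44079 + √(64 + 31)/(-30113) = (-3010 - 95)*(1/44079) + √95*(-1/30113) = -3105*1/44079 - √95/30113 = -1035/14693 - √95/30113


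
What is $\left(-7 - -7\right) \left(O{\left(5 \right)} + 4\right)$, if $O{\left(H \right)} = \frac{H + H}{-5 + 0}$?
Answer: $0$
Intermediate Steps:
$O{\left(H \right)} = - \frac{2 H}{5}$ ($O{\left(H \right)} = \frac{2 H}{-5} = 2 H \left(- \frac{1}{5}\right) = - \frac{2 H}{5}$)
$\left(-7 - -7\right) \left(O{\left(5 \right)} + 4\right) = \left(-7 - -7\right) \left(\left(- \frac{2}{5}\right) 5 + 4\right) = \left(-7 + 7\right) \left(-2 + 4\right) = 0 \cdot 2 = 0$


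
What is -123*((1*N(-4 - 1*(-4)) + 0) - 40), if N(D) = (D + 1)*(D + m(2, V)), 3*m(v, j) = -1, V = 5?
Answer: 4961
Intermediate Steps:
m(v, j) = -⅓ (m(v, j) = (⅓)*(-1) = -⅓)
N(D) = (1 + D)*(-⅓ + D) (N(D) = (D + 1)*(D - ⅓) = (1 + D)*(-⅓ + D))
-123*((1*N(-4 - 1*(-4)) + 0) - 40) = -123*((1*(-⅓ + (-4 - 1*(-4))² + 2*(-4 - 1*(-4))/3) + 0) - 40) = -123*((1*(-⅓ + (-4 + 4)² + 2*(-4 + 4)/3) + 0) - 40) = -123*((1*(-⅓ + 0² + (⅔)*0) + 0) - 40) = -123*((1*(-⅓ + 0 + 0) + 0) - 40) = -123*((1*(-⅓) + 0) - 40) = -123*((-⅓ + 0) - 40) = -123*(-⅓ - 40) = -123*(-121/3) = 4961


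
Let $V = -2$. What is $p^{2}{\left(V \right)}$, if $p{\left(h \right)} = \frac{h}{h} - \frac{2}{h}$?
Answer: $4$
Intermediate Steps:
$p{\left(h \right)} = 1 - \frac{2}{h}$
$p^{2}{\left(V \right)} = \left(\frac{-2 - 2}{-2}\right)^{2} = \left(\left(- \frac{1}{2}\right) \left(-4\right)\right)^{2} = 2^{2} = 4$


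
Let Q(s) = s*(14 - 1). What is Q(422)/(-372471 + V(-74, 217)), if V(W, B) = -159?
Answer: -2743/186315 ≈ -0.014722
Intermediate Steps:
Q(s) = 13*s (Q(s) = s*13 = 13*s)
Q(422)/(-372471 + V(-74, 217)) = (13*422)/(-372471 - 159) = 5486/(-372630) = 5486*(-1/372630) = -2743/186315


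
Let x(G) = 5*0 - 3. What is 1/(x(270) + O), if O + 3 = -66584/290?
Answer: -5/1178 ≈ -0.0042445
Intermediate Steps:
O = -1163/5 (O = -3 - 66584/290 = -3 - 164*7/5 = -3 - 1148/5 = -1163/5 ≈ -232.60)
x(G) = -3 (x(G) = 0 - 3 = -3)
1/(x(270) + O) = 1/(-3 - 1163/5) = 1/(-1178/5) = -5/1178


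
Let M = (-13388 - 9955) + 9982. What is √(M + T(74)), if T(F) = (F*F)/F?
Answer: I*√13287 ≈ 115.27*I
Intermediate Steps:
M = -13361 (M = -23343 + 9982 = -13361)
T(F) = F (T(F) = F²/F = F)
√(M + T(74)) = √(-13361 + 74) = √(-13287) = I*√13287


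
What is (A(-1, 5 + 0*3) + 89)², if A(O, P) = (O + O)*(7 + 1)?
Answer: 5329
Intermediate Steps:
A(O, P) = 16*O (A(O, P) = (2*O)*8 = 16*O)
(A(-1, 5 + 0*3) + 89)² = (16*(-1) + 89)² = (-16 + 89)² = 73² = 5329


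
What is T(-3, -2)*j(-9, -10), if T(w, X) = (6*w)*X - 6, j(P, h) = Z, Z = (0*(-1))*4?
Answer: 0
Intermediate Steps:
Z = 0 (Z = 0*4 = 0)
j(P, h) = 0
T(w, X) = -6 + 6*X*w (T(w, X) = 6*X*w - 6 = -6 + 6*X*w)
T(-3, -2)*j(-9, -10) = (-6 + 6*(-2)*(-3))*0 = (-6 + 36)*0 = 30*0 = 0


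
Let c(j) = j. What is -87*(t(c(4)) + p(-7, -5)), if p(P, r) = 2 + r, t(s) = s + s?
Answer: -435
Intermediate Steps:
t(s) = 2*s
-87*(t(c(4)) + p(-7, -5)) = -87*(2*4 + (2 - 5)) = -87*(8 - 3) = -87*5 = -435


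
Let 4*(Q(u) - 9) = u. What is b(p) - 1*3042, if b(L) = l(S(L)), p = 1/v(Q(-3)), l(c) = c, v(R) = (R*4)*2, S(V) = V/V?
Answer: -3041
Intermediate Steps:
Q(u) = 9 + u/4
S(V) = 1
v(R) = 8*R (v(R) = (4*R)*2 = 8*R)
p = 1/66 (p = 1/(8*(9 + (¼)*(-3))) = 1/(8*(9 - ¾)) = 1/(8*(33/4)) = 1/66 ≈ 0.015152)
b(L) = 1
b(p) - 1*3042 = 1 - 1*3042 = 1 - 3042 = -3041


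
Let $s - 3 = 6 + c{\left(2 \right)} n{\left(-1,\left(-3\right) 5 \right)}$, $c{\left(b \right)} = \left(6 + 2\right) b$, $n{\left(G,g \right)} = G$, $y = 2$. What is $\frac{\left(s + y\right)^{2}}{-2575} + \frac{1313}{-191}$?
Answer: $- \frac{135430}{19673} \approx -6.8841$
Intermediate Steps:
$c{\left(b \right)} = 8 b$
$s = -7$ ($s = 3 + \left(6 + 8 \cdot 2 \left(-1\right)\right) = 3 + \left(6 + 16 \left(-1\right)\right) = 3 + \left(6 - 16\right) = 3 - 10 = -7$)
$\frac{\left(s + y\right)^{2}}{-2575} + \frac{1313}{-191} = \frac{\left(-7 + 2\right)^{2}}{-2575} + \frac{1313}{-191} = \left(-5\right)^{2} \left(- \frac{1}{2575}\right) + 1313 \left(- \frac{1}{191}\right) = 25 \left(- \frac{1}{2575}\right) - \frac{1313}{191} = - \frac{1}{103} - \frac{1313}{191} = - \frac{135430}{19673}$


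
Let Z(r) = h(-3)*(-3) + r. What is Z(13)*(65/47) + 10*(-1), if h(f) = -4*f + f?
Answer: -1380/47 ≈ -29.362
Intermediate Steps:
h(f) = -3*f
Z(r) = -27 + r (Z(r) = -3*(-3)*(-3) + r = 9*(-3) + r = -27 + r)
Z(13)*(65/47) + 10*(-1) = (-27 + 13)*(65/47) + 10*(-1) = -910/47 - 10 = -1380/47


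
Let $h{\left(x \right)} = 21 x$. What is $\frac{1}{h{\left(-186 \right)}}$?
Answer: $- \frac{1}{3906} \approx -0.00025602$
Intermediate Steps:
$\frac{1}{h{\left(-186 \right)}} = \frac{1}{21 \left(-186\right)} = \frac{1}{-3906} = - \frac{1}{3906}$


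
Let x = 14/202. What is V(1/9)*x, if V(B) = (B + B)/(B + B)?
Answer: 7/101 ≈ 0.069307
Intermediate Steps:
V(B) = 1 (V(B) = (2*B)/((2*B)) = (2*B)*(1/(2*B)) = 1)
x = 7/101 (x = 14*(1/202) = 7/101 ≈ 0.069307)
V(1/9)*x = 1*(7/101) = 7/101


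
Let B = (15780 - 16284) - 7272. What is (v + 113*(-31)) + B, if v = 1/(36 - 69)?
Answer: -372208/33 ≈ -11279.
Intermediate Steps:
v = -1/33 (v = 1/(-33) = -1/33 ≈ -0.030303)
B = -7776 (B = -504 - 7272 = -7776)
(v + 113*(-31)) + B = (-1/33 + 113*(-31)) - 7776 = (-1/33 - 3503) - 7776 = -115600/33 - 7776 = -372208/33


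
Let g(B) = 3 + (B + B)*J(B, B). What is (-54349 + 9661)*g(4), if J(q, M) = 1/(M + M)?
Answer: -178752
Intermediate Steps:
J(q, M) = 1/(2*M)
g(B) = 4 (g(B) = 3 + (B + B)*(1/(2*B)) = 3 + (2*B)*(1/(2*B)) = 3 + 1 = 4)
(-54349 + 9661)*g(4) = (-54349 + 9661)*4 = -44688*4 = -178752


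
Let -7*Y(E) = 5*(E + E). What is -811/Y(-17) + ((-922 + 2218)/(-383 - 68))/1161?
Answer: -110102221/3296810 ≈ -33.397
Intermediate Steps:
Y(E) = -10*E/7 (Y(E) = -5*(E + E)/7 = -5*2*E/7 = -10*E/7)
-811/Y(-17) + ((-922 + 2218)/(-383 - 68))/1161 = -811/((-10/7*(-17))) + ((-922 + 2218)/(-383 - 68))/1161 = -811/170/7 + (1296/(-451))*(1/1161) = -811*7/170 + (1296*(-1/451))*(1/1161) = -5677/170 - 1296/451*1/1161 = -5677/170 - 48/19393 = -110102221/3296810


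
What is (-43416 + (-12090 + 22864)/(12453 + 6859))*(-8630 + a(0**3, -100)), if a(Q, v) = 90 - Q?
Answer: 895033651715/2414 ≈ 3.7077e+8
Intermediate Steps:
(-43416 + (-12090 + 22864)/(12453 + 6859))*(-8630 + a(0**3, -100)) = (-43416 + (-12090 + 22864)/(12453 + 6859))*(-8630 + (90 - 1*0**3)) = (-43416 + 10774/19312)*(-8630 + (90 - 1*0)) = (-43416 + 10774*(1/19312))*(-8630 + (90 + 0)) = (-43416 + 5387/9656)*(-8630 + 90) = -419219509/9656*(-8540) = 895033651715/2414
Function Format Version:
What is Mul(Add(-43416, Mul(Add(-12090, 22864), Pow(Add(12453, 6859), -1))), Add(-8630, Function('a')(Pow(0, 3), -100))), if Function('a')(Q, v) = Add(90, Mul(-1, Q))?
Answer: Rational(895033651715, 2414) ≈ 3.7077e+8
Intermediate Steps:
Mul(Add(-43416, Mul(Add(-12090, 22864), Pow(Add(12453, 6859), -1))), Add(-8630, Function('a')(Pow(0, 3), -100))) = Mul(Add(-43416, Mul(Add(-12090, 22864), Pow(Add(12453, 6859), -1))), Add(-8630, Add(90, Mul(-1, Pow(0, 3))))) = Mul(Add(-43416, Mul(10774, Pow(19312, -1))), Add(-8630, Add(90, Mul(-1, 0)))) = Mul(Add(-43416, Mul(10774, Rational(1, 19312))), Add(-8630, Add(90, 0))) = Mul(Add(-43416, Rational(5387, 9656)), Add(-8630, 90)) = Mul(Rational(-419219509, 9656), -8540) = Rational(895033651715, 2414)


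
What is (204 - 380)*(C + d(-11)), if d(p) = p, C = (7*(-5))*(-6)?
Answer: -35024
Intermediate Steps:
C = 210 (C = -35*(-6) = 210)
(204 - 380)*(C + d(-11)) = (204 - 380)*(210 - 11) = -176*199 = -35024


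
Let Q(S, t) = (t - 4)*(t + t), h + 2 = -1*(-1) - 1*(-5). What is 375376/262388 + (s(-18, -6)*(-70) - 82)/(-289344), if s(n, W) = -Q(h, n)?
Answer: 11760939805/9490049184 ≈ 1.2393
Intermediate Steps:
h = 4 (h = -2 + (-1*(-1) - 1*(-5)) = -2 + (1 + 5) = -2 + 6 = 4)
Q(S, t) = 2*t*(-4 + t) (Q(S, t) = (-4 + t)*(2*t) = 2*t*(-4 + t))
s(n, W) = -2*n*(-4 + n)
375376/262388 + (s(-18, -6)*(-70) - 82)/(-289344) = 375376/262388 + ((2*(-18)*(4 - 1*(-18)))*(-70) - 82)/(-289344) = 375376*(1/262388) + ((2*(-18)*(4 + 18))*(-70) - 82)*(-1/289344) = 93844/65597 + ((2*(-18)*22)*(-70) - 82)*(-1/289344) = 93844/65597 + (-792*(-70) - 82)*(-1/289344) = 93844/65597 + (55440 - 82)*(-1/289344) = 93844/65597 + 55358*(-1/289344) = 93844/65597 - 27679/144672 = 11760939805/9490049184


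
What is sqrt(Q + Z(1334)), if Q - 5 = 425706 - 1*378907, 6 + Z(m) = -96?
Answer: sqrt(46702) ≈ 216.11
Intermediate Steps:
Z(m) = -102 (Z(m) = -6 - 96 = -102)
Q = 46804 (Q = 5 + (425706 - 1*378907) = 5 + (425706 - 378907) = 5 + 46799 = 46804)
sqrt(Q + Z(1334)) = sqrt(46804 - 102) = sqrt(46702)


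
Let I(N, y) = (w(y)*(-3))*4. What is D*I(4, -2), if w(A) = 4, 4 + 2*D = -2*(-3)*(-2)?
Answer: 384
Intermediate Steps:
D = -8 (D = -2 + (-2*(-3)*(-2))/2 = -2 + (6*(-2))/2 = -2 + (1/2)*(-12) = -2 - 6 = -8)
I(N, y) = -48 (I(N, y) = (4*(-3))*4 = -12*4 = -48)
D*I(4, -2) = -8*(-48) = 384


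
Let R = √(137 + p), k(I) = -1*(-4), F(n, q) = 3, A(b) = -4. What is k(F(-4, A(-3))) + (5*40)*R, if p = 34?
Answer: 4 + 600*√19 ≈ 2619.3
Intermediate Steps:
k(I) = 4
R = 3*√19 (R = √(137 + 34) = √171 = 3*√19 ≈ 13.077)
k(F(-4, A(-3))) + (5*40)*R = 4 + (5*40)*(3*√19) = 4 + 200*(3*√19) = 4 + 600*√19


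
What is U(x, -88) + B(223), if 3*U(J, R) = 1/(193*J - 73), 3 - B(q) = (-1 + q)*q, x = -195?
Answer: -5599977373/113124 ≈ -49503.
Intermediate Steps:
B(q) = 3 - q*(-1 + q) (B(q) = 3 - (-1 + q)*q = 3 - q*(-1 + q))
U(J, R) = 1/(3*(-73 + 193*J)) (U(J, R) = 1/(3*(193*J - 73)) = 1/(3*(-73 + 193*J)))
U(x, -88) + B(223) = 1/(3*(-73 + 193*(-195))) + (3 + 223 - 1*223²) = 1/(3*(-73 - 37635)) + (3 + 223 - 1*49729) = (⅓)/(-37708) + (3 + 223 - 49729) = (⅓)*(-1/37708) - 49503 = -1/113124 - 49503 = -5599977373/113124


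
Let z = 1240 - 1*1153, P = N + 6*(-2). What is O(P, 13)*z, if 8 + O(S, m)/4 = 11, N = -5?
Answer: 1044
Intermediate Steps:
P = -17 (P = -5 + 6*(-2) = -5 - 12 = -17)
O(S, m) = 12 (O(S, m) = -32 + 4*11 = -32 + 44 = 12)
z = 87 (z = 1240 - 1153 = 87)
O(P, 13)*z = 12*87 = 1044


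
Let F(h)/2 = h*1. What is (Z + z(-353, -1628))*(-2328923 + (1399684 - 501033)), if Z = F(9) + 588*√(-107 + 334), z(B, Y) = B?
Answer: 479141120 - 840999936*√227 ≈ -1.2192e+10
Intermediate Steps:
F(h) = 2*h (F(h) = 2*(h*1) = 2*h)
Z = 18 + 588*√227 (Z = 2*9 + 588*√(-107 + 334) = 18 + 588*√227 ≈ 8877.1)
(Z + z(-353, -1628))*(-2328923 + (1399684 - 501033)) = ((18 + 588*√227) - 353)*(-2328923 + (1399684 - 501033)) = (-335 + 588*√227)*(-2328923 + 898651) = (-335 + 588*√227)*(-1430272) = 479141120 - 840999936*√227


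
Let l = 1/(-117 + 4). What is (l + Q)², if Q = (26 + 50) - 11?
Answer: 53934336/12769 ≈ 4223.9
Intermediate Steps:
Q = 65 (Q = 76 - 11 = 65)
l = -1/113 (l = 1/(-113) = -1/113 ≈ -0.0088496)
(l + Q)² = (-1/113 + 65)² = (7344/113)² = 53934336/12769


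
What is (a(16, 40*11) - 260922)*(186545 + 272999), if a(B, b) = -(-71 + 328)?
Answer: -120023242376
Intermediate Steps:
a(B, b) = -257 (a(B, b) = -1*257 = -257)
(a(16, 40*11) - 260922)*(186545 + 272999) = (-257 - 260922)*(186545 + 272999) = -261179*459544 = -120023242376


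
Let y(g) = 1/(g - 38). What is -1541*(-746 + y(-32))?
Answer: 80472561/70 ≈ 1.1496e+6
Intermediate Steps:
y(g) = 1/(-38 + g)
-1541*(-746 + y(-32)) = -1541*(-746 + 1/(-38 - 32)) = -1541*(-746 + 1/(-70)) = -1541*(-746 - 1/70) = -1541*(-52221/70) = 80472561/70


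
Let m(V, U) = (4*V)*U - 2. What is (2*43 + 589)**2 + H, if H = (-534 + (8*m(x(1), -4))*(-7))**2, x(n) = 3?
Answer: 5590381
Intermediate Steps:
m(V, U) = -2 + 4*U*V (m(V, U) = 4*U*V - 2 = -2 + 4*U*V)
H = 5134756 (H = (-534 + (8*(-2 + 4*(-4)*3))*(-7))**2 = (-534 + (8*(-2 - 48))*(-7))**2 = (-534 + (8*(-50))*(-7))**2 = (-534 - 400*(-7))**2 = (-534 + 2800)**2 = 2266**2 = 5134756)
(2*43 + 589)**2 + H = (2*43 + 589)**2 + 5134756 = (86 + 589)**2 + 5134756 = 675**2 + 5134756 = 455625 + 5134756 = 5590381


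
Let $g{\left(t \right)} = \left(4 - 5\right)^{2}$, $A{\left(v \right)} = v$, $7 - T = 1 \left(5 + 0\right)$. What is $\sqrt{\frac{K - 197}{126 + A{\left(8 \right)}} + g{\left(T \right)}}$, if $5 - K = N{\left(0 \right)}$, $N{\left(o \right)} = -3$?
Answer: $\frac{i \sqrt{7370}}{134} \approx 0.64066 i$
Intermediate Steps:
$K = 8$ ($K = 5 - -3 = 5 + 3 = 8$)
$T = 2$ ($T = 7 - 1 \left(5 + 0\right) = 7 - 1 \cdot 5 = 7 - 5 = 2$)
$g{\left(t \right)} = 1$ ($g{\left(t \right)} = \left(-1\right)^{2} = 1$)
$\sqrt{\frac{K - 197}{126 + A{\left(8 \right)}} + g{\left(T \right)}} = \sqrt{\frac{8 - 197}{126 + 8} + 1} = \sqrt{- \frac{189}{134} + 1} = \sqrt{- \frac{55}{134}} = \frac{i \sqrt{7370}}{134}$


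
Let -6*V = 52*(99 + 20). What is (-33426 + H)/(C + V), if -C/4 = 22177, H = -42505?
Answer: 227793/269218 ≈ 0.84613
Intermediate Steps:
C = -88708 (C = -4*22177 = -88708)
V = -3094/3 (V = -26*(99 + 20)/3 = -26*119/3 = -⅙*6188 = -3094/3 ≈ -1031.3)
(-33426 + H)/(C + V) = (-33426 - 42505)/(-88708 - 3094/3) = -75931/(-269218/3) = -75931*(-3/269218) = 227793/269218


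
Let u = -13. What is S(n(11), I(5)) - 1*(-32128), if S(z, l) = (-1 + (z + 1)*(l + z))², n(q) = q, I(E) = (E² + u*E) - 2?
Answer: 171257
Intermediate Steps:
I(E) = -2 + E² - 13*E (I(E) = (E² - 13*E) - 2 = -2 + E² - 13*E)
S(z, l) = (-1 + (1 + z)*(l + z))²
S(n(11), I(5)) - 1*(-32128) = (-1 + (-2 + 5² - 13*5) + 11 + 11² + (-2 + 5² - 13*5)*11)² - 1*(-32128) = (-1 + (-2 + 25 - 65) + 11 + 121 + (-2 + 25 - 65)*11)² + 32128 = (-1 - 42 + 11 + 121 - 42*11)² + 32128 = (-1 - 42 + 11 + 121 - 462)² + 32128 = (-373)² + 32128 = 139129 + 32128 = 171257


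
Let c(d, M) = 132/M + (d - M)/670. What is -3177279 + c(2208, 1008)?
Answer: -17881715395/5628 ≈ -3.1773e+6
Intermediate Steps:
c(d, M) = 132/M - M/670 + d/670 (c(d, M) = 132/M + (d - M)*(1/670) = 132/M + (-M/670 + d/670) = 132/M - M/670 + d/670)
-3177279 + c(2208, 1008) = -3177279 + (1/670)*(88440 - 1*1008*(1008 - 1*2208))/1008 = -3177279 + (1/670)*(1/1008)*(88440 - 1*1008*(1008 - 2208)) = -3177279 + (1/670)*(1/1008)*(88440 - 1*1008*(-1200)) = -3177279 + (1/670)*(1/1008)*(88440 + 1209600) = -3177279 + (1/670)*(1/1008)*1298040 = -3177279 + 10817/5628 = -17881715395/5628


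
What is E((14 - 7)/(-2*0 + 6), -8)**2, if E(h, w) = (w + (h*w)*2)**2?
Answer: 40960000/81 ≈ 5.0568e+5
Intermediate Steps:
E(h, w) = (w + 2*h*w)**2
E((14 - 7)/(-2*0 + 6), -8)**2 = ((-8)**2*(1 + 2*((14 - 7)/(-2*0 + 6)))**2)**2 = (64*(1 + 2*(7/(0 + 6)))**2)**2 = (64*(1 + 2*(7/6))**2)**2 = (64*(1 + 7/3)**2)**2 = (64*(10/3)**2)**2 = (64*(100/9))**2 = (6400/9)**2 = 40960000/81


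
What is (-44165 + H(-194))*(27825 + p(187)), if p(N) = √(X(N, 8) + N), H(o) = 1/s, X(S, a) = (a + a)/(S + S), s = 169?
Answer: -207682572300/169 - 439052*√6540699/1859 ≈ -1.2295e+9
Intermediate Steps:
X(S, a) = a/S (X(S, a) = (2*a)/((2*S)) = (2*a)*(1/(2*S)) = a/S)
H(o) = 1/169
p(N) = √(N + 8/N) (p(N) = √(8/N + N) = √(N + 8/N))
(-44165 + H(-194))*(27825 + p(187)) = (-44165 + 1/169)*(27825 + √(187 + 8/187)) = -7463884*(27825 + √(187 + 8*(1/187)))/169 = -7463884*(27825 + √(187 + 8/187))/169 = -7463884*(27825 + √(34977/187))/169 = -7463884*(27825 + √6540699/187)/169 = -207682572300/169 - 439052*√6540699/1859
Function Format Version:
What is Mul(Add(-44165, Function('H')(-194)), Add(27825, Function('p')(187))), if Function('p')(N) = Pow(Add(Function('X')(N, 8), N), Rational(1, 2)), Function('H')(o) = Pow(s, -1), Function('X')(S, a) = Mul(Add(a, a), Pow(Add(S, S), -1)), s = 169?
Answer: Add(Rational(-207682572300, 169), Mul(Rational(-439052, 1859), Pow(6540699, Rational(1, 2)))) ≈ -1.2295e+9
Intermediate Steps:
Function('X')(S, a) = Mul(a, Pow(S, -1)) (Function('X')(S, a) = Mul(Mul(2, a), Pow(Mul(2, S), -1)) = Mul(Mul(2, a), Mul(Rational(1, 2), Pow(S, -1))) = Mul(a, Pow(S, -1)))
Function('H')(o) = Rational(1, 169) (Function('H')(o) = Pow(169, -1) = Rational(1, 169))
Function('p')(N) = Pow(Add(N, Mul(8, Pow(N, -1))), Rational(1, 2)) (Function('p')(N) = Pow(Add(Mul(8, Pow(N, -1)), N), Rational(1, 2)) = Pow(Add(N, Mul(8, Pow(N, -1))), Rational(1, 2)))
Mul(Add(-44165, Function('H')(-194)), Add(27825, Function('p')(187))) = Mul(Add(-44165, Rational(1, 169)), Add(27825, Pow(Add(187, Mul(8, Pow(187, -1))), Rational(1, 2)))) = Mul(Rational(-7463884, 169), Add(27825, Pow(Add(187, Mul(8, Rational(1, 187))), Rational(1, 2)))) = Mul(Rational(-7463884, 169), Add(27825, Pow(Add(187, Rational(8, 187)), Rational(1, 2)))) = Mul(Rational(-7463884, 169), Add(27825, Pow(Rational(34977, 187), Rational(1, 2)))) = Mul(Rational(-7463884, 169), Add(27825, Mul(Rational(1, 187), Pow(6540699, Rational(1, 2))))) = Add(Rational(-207682572300, 169), Mul(Rational(-439052, 1859), Pow(6540699, Rational(1, 2))))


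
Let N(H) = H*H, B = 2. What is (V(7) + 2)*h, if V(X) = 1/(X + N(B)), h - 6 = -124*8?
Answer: -22678/11 ≈ -2061.6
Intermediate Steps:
N(H) = H**2
h = -986 (h = 6 - 124*8 = 6 - 992 = -986)
V(X) = 1/(4 + X) (V(X) = 1/(X + 2**2) = 1/(X + 4) = 1/(4 + X))
(V(7) + 2)*h = (1/(4 + 7) + 2)*(-986) = (1/11 + 2)*(-986) = (23/11)*(-986) = -22678/11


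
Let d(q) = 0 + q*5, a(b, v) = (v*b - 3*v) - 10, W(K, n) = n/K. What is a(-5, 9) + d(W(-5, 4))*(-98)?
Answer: 310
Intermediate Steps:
a(b, v) = -10 - 3*v + b*v (a(b, v) = (b*v - 3*v) - 10 = (-3*v + b*v) - 10 = -10 - 3*v + b*v)
d(q) = 5*q (d(q) = 0 + 5*q = 5*q)
a(-5, 9) + d(W(-5, 4))*(-98) = (-10 - 3*9 - 5*9) + (5*(4/(-5)))*(-98) = (-10 - 27 - 45) + (5*(4*(-⅕)))*(-98) = -82 + (5*(-⅘))*(-98) = -82 - 4*(-98) = -82 + 392 = 310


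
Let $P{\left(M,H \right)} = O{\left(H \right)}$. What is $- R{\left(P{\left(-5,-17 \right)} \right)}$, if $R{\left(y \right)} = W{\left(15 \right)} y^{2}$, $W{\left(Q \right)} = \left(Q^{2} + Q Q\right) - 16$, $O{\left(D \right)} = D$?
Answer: $-125426$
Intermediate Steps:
$P{\left(M,H \right)} = H$
$W{\left(Q \right)} = -16 + 2 Q^{2}$ ($W{\left(Q \right)} = \left(Q^{2} + Q^{2}\right) - 16 = 2 Q^{2} - 16 = -16 + 2 Q^{2}$)
$R{\left(y \right)} = 434 y^{2}$ ($R{\left(y \right)} = \left(-16 + 2 \cdot 15^{2}\right) y^{2} = \left(-16 + 2 \cdot 225\right) y^{2} = \left(-16 + 450\right) y^{2} = 434 y^{2}$)
$- R{\left(P{\left(-5,-17 \right)} \right)} = - 434 \left(-17\right)^{2} = - 434 \cdot 289 = \left(-1\right) 125426 = -125426$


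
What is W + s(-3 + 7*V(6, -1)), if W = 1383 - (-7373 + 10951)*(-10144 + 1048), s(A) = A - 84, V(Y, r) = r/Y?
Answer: 195280697/6 ≈ 3.2547e+7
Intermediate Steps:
s(A) = -84 + A
W = 32546871 (W = 1383 - 3578*(-9096) = 1383 - 1*(-32545488) = 1383 + 32545488 = 32546871)
W + s(-3 + 7*V(6, -1)) = 32546871 + (-84 + (-3 + 7*(-1/6))) = 32546871 + (-84 + (-3 + 7*(-1*⅙))) = 32546871 + (-84 + (-3 + 7*(-⅙))) = 32546871 + (-84 + (-3 - 7/6)) = 32546871 + (-84 - 25/6) = 32546871 - 529/6 = 195280697/6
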